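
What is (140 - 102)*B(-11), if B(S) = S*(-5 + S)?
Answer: 6688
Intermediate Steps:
(140 - 102)*B(-11) = (140 - 102)*(-11*(-5 - 11)) = 38*(-11*(-16)) = 38*176 = 6688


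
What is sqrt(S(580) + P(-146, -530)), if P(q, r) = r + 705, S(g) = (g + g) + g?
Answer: sqrt(1915) ≈ 43.761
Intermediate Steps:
S(g) = 3*g (S(g) = 2*g + g = 3*g)
P(q, r) = 705 + r
sqrt(S(580) + P(-146, -530)) = sqrt(3*580 + (705 - 530)) = sqrt(1740 + 175) = sqrt(1915)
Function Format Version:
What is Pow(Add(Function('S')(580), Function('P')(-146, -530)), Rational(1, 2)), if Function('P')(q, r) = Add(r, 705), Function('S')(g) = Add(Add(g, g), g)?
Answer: Pow(1915, Rational(1, 2)) ≈ 43.761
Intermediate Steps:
Function('S')(g) = Mul(3, g) (Function('S')(g) = Add(Mul(2, g), g) = Mul(3, g))
Function('P')(q, r) = Add(705, r)
Pow(Add(Function('S')(580), Function('P')(-146, -530)), Rational(1, 2)) = Pow(Add(Mul(3, 580), Add(705, -530)), Rational(1, 2)) = Pow(Add(1740, 175), Rational(1, 2)) = Pow(1915, Rational(1, 2))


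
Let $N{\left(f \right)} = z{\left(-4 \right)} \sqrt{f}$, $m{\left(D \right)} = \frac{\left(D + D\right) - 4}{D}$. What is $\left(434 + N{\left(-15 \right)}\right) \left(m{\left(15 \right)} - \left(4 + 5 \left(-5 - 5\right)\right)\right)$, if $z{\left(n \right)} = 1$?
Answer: $\frac{310744}{15} + \frac{716 i \sqrt{15}}{15} \approx 20716.0 + 184.87 i$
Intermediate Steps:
$m{\left(D \right)} = \frac{-4 + 2 D}{D}$ ($m{\left(D \right)} = \frac{2 D - 4}{D} = \frac{-4 + 2 D}{D}$)
$N{\left(f \right)} = \sqrt{f}$ ($N{\left(f \right)} = 1 \sqrt{f} = \sqrt{f}$)
$\left(434 + N{\left(-15 \right)}\right) \left(m{\left(15 \right)} - \left(4 + 5 \left(-5 - 5\right)\right)\right) = \left(434 + \sqrt{-15}\right) \left(\left(2 - \frac{4}{15}\right) - \left(4 + 5 \left(-5 - 5\right)\right)\right) = \left(434 + i \sqrt{15}\right) \left(\left(2 - \frac{4}{15}\right) - \left(4 + 5 \left(-5 - 5\right)\right)\right) = \left(434 + i \sqrt{15}\right) \left(\left(2 - \frac{4}{15}\right) - -46\right) = \left(434 + i \sqrt{15}\right) \left(\frac{26}{15} + \left(-4 + 50\right)\right) = \left(434 + i \sqrt{15}\right) \left(\frac{26}{15} + 46\right) = \left(434 + i \sqrt{15}\right) \frac{716}{15} = \frac{310744}{15} + \frac{716 i \sqrt{15}}{15}$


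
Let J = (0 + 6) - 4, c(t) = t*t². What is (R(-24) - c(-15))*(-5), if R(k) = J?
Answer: -16885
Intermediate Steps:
c(t) = t³
J = 2 (J = 6 - 4 = 2)
R(k) = 2
(R(-24) - c(-15))*(-5) = (2 - 1*(-15)³)*(-5) = (2 - 1*(-3375))*(-5) = (2 + 3375)*(-5) = 3377*(-5) = -16885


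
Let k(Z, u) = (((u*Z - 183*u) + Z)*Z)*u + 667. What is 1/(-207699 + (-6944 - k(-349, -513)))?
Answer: -1/48799793289 ≈ -2.0492e-11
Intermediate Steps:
k(Z, u) = 667 + Z*u*(Z - 183*u + Z*u) (k(Z, u) = (((Z*u - 183*u) + Z)*Z)*u + 667 = (((-183*u + Z*u) + Z)*Z)*u + 667 = ((Z - 183*u + Z*u)*Z)*u + 667 = (Z*(Z - 183*u + Z*u))*u + 667 = Z*u*(Z - 183*u + Z*u) + 667 = 667 + Z*u*(Z - 183*u + Z*u))
1/(-207699 + (-6944 - k(-349, -513))) = 1/(-207699 + (-6944 - (667 - 513*(-349)² + (-349)²*(-513)² - 183*(-349)*(-513)²))) = 1/(-207699 + (-6944 - (667 - 513*121801 + 121801*263169 - 183*(-349)*263169))) = 1/(-207699 + (-6944 - (667 - 62483913 + 32054247369 + 16807814523))) = 1/(-207699 + (-6944 - 1*48799578646)) = 1/(-207699 + (-6944 - 48799578646)) = 1/(-207699 - 48799585590) = 1/(-48799793289) = -1/48799793289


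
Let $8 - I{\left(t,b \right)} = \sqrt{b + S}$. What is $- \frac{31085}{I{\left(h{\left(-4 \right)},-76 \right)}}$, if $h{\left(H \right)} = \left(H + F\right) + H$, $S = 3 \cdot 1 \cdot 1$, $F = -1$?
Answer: $- \frac{248680}{137} - \frac{31085 i \sqrt{73}}{137} \approx -1815.2 - 1938.6 i$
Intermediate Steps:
$S = 3$ ($S = 3 \cdot 1 = 3$)
$h{\left(H \right)} = -1 + 2 H$ ($h{\left(H \right)} = \left(H - 1\right) + H = \left(-1 + H\right) + H = -1 + 2 H$)
$I{\left(t,b \right)} = 8 - \sqrt{3 + b}$ ($I{\left(t,b \right)} = 8 - \sqrt{b + 3} = 8 - \sqrt{3 + b}$)
$- \frac{31085}{I{\left(h{\left(-4 \right)},-76 \right)}} = - \frac{31085}{8 - \sqrt{3 - 76}} = - \frac{31085}{8 - \sqrt{-73}} = - \frac{31085}{8 - i \sqrt{73}}$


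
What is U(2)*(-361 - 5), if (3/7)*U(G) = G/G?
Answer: -854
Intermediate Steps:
U(G) = 7/3 (U(G) = 7*(G/G)/3 = (7/3)*1 = 7/3)
U(2)*(-361 - 5) = 7*(-361 - 5)/3 = (7/3)*(-366) = -854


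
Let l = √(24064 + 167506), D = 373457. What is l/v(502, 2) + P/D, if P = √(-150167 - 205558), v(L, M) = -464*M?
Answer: -√191570/928 + 15*I*√1581/373457 ≈ -0.47165 + 0.001597*I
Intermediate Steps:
P = 15*I*√1581 (P = √(-355725) = 15*I*√1581 ≈ 596.43*I)
l = √191570 ≈ 437.69
l/v(502, 2) + P/D = √191570/((-464*2)) + (15*I*√1581)/373457 = √191570/(-928) + (15*I*√1581)*(1/373457) = √191570*(-1/928) + 15*I*√1581/373457 = -√191570/928 + 15*I*√1581/373457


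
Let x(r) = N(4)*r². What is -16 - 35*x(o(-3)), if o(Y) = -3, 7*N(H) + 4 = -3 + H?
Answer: 119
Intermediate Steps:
N(H) = -1 + H/7 (N(H) = -4/7 + (-3 + H)/7 = -4/7 + (-3/7 + H/7) = -1 + H/7)
x(r) = -3*r²/7 (x(r) = (-1 + (⅐)*4)*r² = (-1 + 4/7)*r² = -3*r²/7)
-16 - 35*x(o(-3)) = -16 - (-15)*(-3)² = -16 - (-15)*9 = -16 - 35*(-27/7) = -16 + 135 = 119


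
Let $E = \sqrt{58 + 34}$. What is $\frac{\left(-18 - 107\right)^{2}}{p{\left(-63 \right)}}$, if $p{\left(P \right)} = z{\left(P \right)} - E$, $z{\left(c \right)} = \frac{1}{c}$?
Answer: $\frac{984375}{365147} - \frac{124031250 \sqrt{23}}{365147} \approx -1626.3$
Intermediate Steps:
$E = 2 \sqrt{23}$ ($E = \sqrt{92} = 2 \sqrt{23} \approx 9.5917$)
$p{\left(P \right)} = \frac{1}{P} - 2 \sqrt{23}$
$\frac{\left(-18 - 107\right)^{2}}{p{\left(-63 \right)}} = \frac{\left(-18 - 107\right)^{2}}{\frac{1}{-63} - 2 \sqrt{23}} = \frac{\left(-125\right)^{2}}{- \frac{1}{63} - 2 \sqrt{23}} = \frac{15625}{- \frac{1}{63} - 2 \sqrt{23}}$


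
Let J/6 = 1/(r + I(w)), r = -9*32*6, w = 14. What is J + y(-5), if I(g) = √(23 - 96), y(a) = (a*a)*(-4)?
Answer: -298616068/2986057 - 6*I*√73/2986057 ≈ -100.0 - 1.7168e-5*I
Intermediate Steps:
y(a) = -4*a² (y(a) = a²*(-4) = -4*a²)
I(g) = I*√73 (I(g) = √(-73) = I*√73)
r = -1728 (r = -288*6 = -1728)
J = 6/(-1728 + I*√73) ≈ -0.0034721 - 1.7168e-5*I
J + y(-5) = (-10368/2986057 - 6*I*√73/2986057) - 4*(-5)² = (-10368/2986057 - 6*I*√73/2986057) - 4*25 = (-10368/2986057 - 6*I*√73/2986057) - 100 = -298616068/2986057 - 6*I*√73/2986057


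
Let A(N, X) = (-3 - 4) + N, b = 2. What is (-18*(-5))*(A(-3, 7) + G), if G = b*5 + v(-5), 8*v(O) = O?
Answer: -225/4 ≈ -56.250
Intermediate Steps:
A(N, X) = -7 + N
v(O) = O/8
G = 75/8 (G = 2*5 + (1/8)*(-5) = 10 - 5/8 = 75/8 ≈ 9.3750)
(-18*(-5))*(A(-3, 7) + G) = (-18*(-5))*((-7 - 3) + 75/8) = 90*(-10 + 75/8) = 90*(-5/8) = -225/4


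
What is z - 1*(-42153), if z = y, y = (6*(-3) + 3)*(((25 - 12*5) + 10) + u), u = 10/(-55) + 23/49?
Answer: 22920267/539 ≈ 42524.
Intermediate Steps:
u = 155/539 (u = 10*(-1/55) + 23*(1/49) = -2/11 + 23/49 = 155/539 ≈ 0.28757)
y = 199800/539 (y = (6*(-3) + 3)*(((25 - 12*5) + 10) + 155/539) = (-18 + 3)*(((25 - 60) + 10) + 155/539) = -15*((-35 + 10) + 155/539) = -15*(-25 + 155/539) = -15*(-13320/539) = 199800/539 ≈ 370.69)
z = 199800/539 ≈ 370.69
z - 1*(-42153) = 199800/539 - 1*(-42153) = 199800/539 + 42153 = 22920267/539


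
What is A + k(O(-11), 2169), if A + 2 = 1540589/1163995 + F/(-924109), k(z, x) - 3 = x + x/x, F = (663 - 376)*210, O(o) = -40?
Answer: 2336607590774356/1075658255455 ≈ 2172.3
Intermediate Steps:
F = 60270 (F = 287*210 = 60270)
k(z, x) = 4 + x (k(z, x) = 3 + (x + x/x) = 3 + (x + 1) = 3 + (1 + x) = 4 + x)
A = -797798329359/1075658255455 (A = -2 + (1540589/1163995 + 60270/(-924109)) = -2 + (1540589*(1/1163995) + 60270*(-1/924109)) = -2 + (1540589/1163995 - 60270/924109) = -2 + 1353518181551/1075658255455 = -797798329359/1075658255455 ≈ -0.74168)
A + k(O(-11), 2169) = -797798329359/1075658255455 + (4 + 2169) = -797798329359/1075658255455 + 2173 = 2336607590774356/1075658255455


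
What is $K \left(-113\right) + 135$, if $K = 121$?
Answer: $-13538$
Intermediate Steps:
$K \left(-113\right) + 135 = 121 \left(-113\right) + 135 = -13673 + 135 = -13538$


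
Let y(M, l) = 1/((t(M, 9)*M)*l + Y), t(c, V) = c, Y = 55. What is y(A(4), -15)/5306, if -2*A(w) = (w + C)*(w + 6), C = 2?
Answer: -1/71339170 ≈ -1.4018e-8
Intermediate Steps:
A(w) = -(2 + w)*(6 + w)/2 (A(w) = -(w + 2)*(w + 6)/2 = -(2 + w)*(6 + w)/2)
y(M, l) = 1/(55 + l*M**2) (y(M, l) = 1/((M*M)*l + 55) = 1/(M**2*l + 55) = 1/(l*M**2 + 55) = 1/(55 + l*M**2))
y(A(4), -15)/5306 = 1/((55 - 15*(-6 - 4*4 - 1/2*4**2)**2)*5306) = (1/5306)/(55 - 15*(-6 - 16 - 1/2*16)**2) = (1/5306)/(55 - 15*(-6 - 16 - 8)**2) = (1/5306)/(55 - 15*(-30)**2) = (1/5306)/(55 - 15*900) = (1/5306)/(55 - 13500) = (1/5306)/(-13445) = -1/13445*1/5306 = -1/71339170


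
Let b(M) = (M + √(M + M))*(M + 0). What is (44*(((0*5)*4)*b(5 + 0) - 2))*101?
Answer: -8888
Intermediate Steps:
b(M) = M*(M + √2*√M) (b(M) = (M + √(2*M))*M = (M + √2*√M)*M = M*(M + √2*√M))
(44*(((0*5)*4)*b(5 + 0) - 2))*101 = (44*(((0*5)*4)*((5 + 0)² + √2*(5 + 0)^(3/2)) - 2))*101 = (44*((0*4)*(5² + √2*5^(3/2)) - 2))*101 = (44*(0*(25 + √2*(5*√5)) - 2))*101 = (44*(0*(25 + 5*√10) - 2))*101 = (44*(0 - 2))*101 = (44*(-2))*101 = -88*101 = -8888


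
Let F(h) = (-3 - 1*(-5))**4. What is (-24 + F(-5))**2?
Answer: 64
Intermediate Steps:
F(h) = 16 (F(h) = (-3 + 5)**4 = 2**4 = 16)
(-24 + F(-5))**2 = (-24 + 16)**2 = (-8)**2 = 64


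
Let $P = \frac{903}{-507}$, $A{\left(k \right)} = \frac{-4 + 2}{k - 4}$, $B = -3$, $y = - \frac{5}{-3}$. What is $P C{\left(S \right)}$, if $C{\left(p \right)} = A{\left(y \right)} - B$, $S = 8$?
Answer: $- \frac{1161}{169} \approx -6.8698$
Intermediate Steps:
$y = \frac{5}{3}$ ($y = \left(-5\right) \left(- \frac{1}{3}\right) = \frac{5}{3} \approx 1.6667$)
$A{\left(k \right)} = - \frac{2}{-4 + k}$
$P = - \frac{301}{169}$ ($P = 903 \left(- \frac{1}{507}\right) = - \frac{301}{169} \approx -1.7811$)
$C{\left(p \right)} = \frac{27}{7}$ ($C{\left(p \right)} = - \frac{2}{-4 + \frac{5}{3}} - -3 = - \frac{2}{- \frac{7}{3}} + 3 = \left(-2\right) \left(- \frac{3}{7}\right) + 3 = \frac{6}{7} + 3 = \frac{27}{7}$)
$P C{\left(S \right)} = \left(- \frac{301}{169}\right) \frac{27}{7} = - \frac{1161}{169}$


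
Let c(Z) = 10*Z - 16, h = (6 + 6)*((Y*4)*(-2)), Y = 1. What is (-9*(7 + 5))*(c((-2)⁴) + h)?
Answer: -5184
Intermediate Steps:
h = -96 (h = (6 + 6)*((1*4)*(-2)) = 12*(4*(-2)) = 12*(-8) = -96)
c(Z) = -16 + 10*Z
(-9*(7 + 5))*(c((-2)⁴) + h) = (-9*(7 + 5))*((-16 + 10*(-2)⁴) - 96) = (-9*12)*((-16 + 10*16) - 96) = -108*((-16 + 160) - 96) = -108*(144 - 96) = -108*48 = -5184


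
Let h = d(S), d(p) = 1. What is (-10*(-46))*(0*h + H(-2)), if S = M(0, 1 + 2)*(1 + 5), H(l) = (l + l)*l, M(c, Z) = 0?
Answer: 3680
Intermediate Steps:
H(l) = 2*l**2 (H(l) = (2*l)*l = 2*l**2)
S = 0 (S = 0*(1 + 5) = 0*6 = 0)
h = 1
(-10*(-46))*(0*h + H(-2)) = (-10*(-46))*(0*1 + 2*(-2)**2) = 460*(0 + 2*4) = 460*(0 + 8) = 460*8 = 3680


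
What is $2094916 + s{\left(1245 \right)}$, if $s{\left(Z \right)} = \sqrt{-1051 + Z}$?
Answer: $2094916 + \sqrt{194} \approx 2.0949 \cdot 10^{6}$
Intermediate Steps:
$2094916 + s{\left(1245 \right)} = 2094916 + \sqrt{-1051 + 1245} = 2094916 + \sqrt{194}$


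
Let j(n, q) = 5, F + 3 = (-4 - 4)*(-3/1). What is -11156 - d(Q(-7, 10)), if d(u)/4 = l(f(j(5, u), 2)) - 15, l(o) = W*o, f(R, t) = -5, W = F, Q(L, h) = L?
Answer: -10676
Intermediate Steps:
F = 21 (F = -3 + (-4 - 4)*(-3/1) = -3 - (-24) = -3 - 8*(-3) = -3 + 24 = 21)
W = 21
l(o) = 21*o
d(u) = -480 (d(u) = 4*(21*(-5) - 15) = 4*(-105 - 15) = 4*(-120) = -480)
-11156 - d(Q(-7, 10)) = -11156 - 1*(-480) = -11156 + 480 = -10676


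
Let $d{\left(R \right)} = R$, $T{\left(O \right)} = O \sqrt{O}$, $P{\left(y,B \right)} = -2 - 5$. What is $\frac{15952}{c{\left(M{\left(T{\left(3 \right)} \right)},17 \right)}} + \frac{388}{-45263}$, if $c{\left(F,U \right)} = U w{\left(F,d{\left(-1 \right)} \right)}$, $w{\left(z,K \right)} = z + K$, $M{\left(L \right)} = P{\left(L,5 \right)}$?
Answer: $- \frac{90261018}{769471} \approx -117.3$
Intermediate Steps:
$P{\left(y,B \right)} = -7$ ($P{\left(y,B \right)} = -2 - 5 = -7$)
$T{\left(O \right)} = O^{\frac{3}{2}}$
$M{\left(L \right)} = -7$
$w{\left(z,K \right)} = K + z$
$c{\left(F,U \right)} = U \left(-1 + F\right)$
$\frac{15952}{c{\left(M{\left(T{\left(3 \right)} \right)},17 \right)}} + \frac{388}{-45263} = \frac{15952}{17 \left(-1 - 7\right)} + \frac{388}{-45263} = \frac{15952}{17 \left(-8\right)} + 388 \left(- \frac{1}{45263}\right) = \frac{15952}{-136} - \frac{388}{45263} = 15952 \left(- \frac{1}{136}\right) - \frac{388}{45263} = - \frac{1994}{17} - \frac{388}{45263} = - \frac{90261018}{769471}$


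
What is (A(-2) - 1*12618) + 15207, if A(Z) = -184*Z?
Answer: 2957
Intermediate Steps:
(A(-2) - 1*12618) + 15207 = (-184*(-2) - 1*12618) + 15207 = (368 - 12618) + 15207 = -12250 + 15207 = 2957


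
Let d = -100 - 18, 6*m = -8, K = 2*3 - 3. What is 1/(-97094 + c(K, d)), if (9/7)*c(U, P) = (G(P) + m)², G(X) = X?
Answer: -81/6967466 ≈ -1.1625e-5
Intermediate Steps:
K = 3 (K = 6 - 3 = 3)
m = -4/3 (m = (⅙)*(-8) = -4/3 ≈ -1.3333)
d = -118
c(U, P) = 7*(-4/3 + P)²/9 (c(U, P) = 7*(P - 4/3)²/9 = 7*(-4/3 + P)²/9)
1/(-97094 + c(K, d)) = 1/(-97094 + 7*(-4 + 3*(-118))²/81) = 1/(-97094 + 7*(-4 - 354)²/81) = 1/(-97094 + (7/81)*(-358)²) = 1/(-97094 + (7/81)*128164) = 1/(-97094 + 897148/81) = 1/(-6967466/81) = -81/6967466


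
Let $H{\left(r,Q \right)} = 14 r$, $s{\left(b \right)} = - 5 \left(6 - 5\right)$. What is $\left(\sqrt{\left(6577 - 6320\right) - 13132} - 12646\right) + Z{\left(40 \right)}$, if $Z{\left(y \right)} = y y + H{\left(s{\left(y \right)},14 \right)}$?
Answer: $-11116 + 5 i \sqrt{515} \approx -11116.0 + 113.47 i$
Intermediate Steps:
$s{\left(b \right)} = -5$ ($s{\left(b \right)} = - 5 \left(6 - 5\right) = \left(-5\right) 1 = -5$)
$Z{\left(y \right)} = -70 + y^{2}$ ($Z{\left(y \right)} = y y + 14 \left(-5\right) = y^{2} - 70 = -70 + y^{2}$)
$\left(\sqrt{\left(6577 - 6320\right) - 13132} - 12646\right) + Z{\left(40 \right)} = \left(\sqrt{\left(6577 - 6320\right) - 13132} - 12646\right) - \left(70 - 40^{2}\right) = \left(\sqrt{257 - 13132} - 12646\right) + \left(-70 + 1600\right) = \left(\sqrt{-12875} - 12646\right) + 1530 = \left(5 i \sqrt{515} - 12646\right) + 1530 = \left(-12646 + 5 i \sqrt{515}\right) + 1530 = -11116 + 5 i \sqrt{515}$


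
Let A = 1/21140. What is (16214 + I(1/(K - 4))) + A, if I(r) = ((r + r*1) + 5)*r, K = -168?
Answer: 1267538860513/78175720 ≈ 16214.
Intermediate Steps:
A = 1/21140 ≈ 4.7304e-5
I(r) = r*(5 + 2*r) (I(r) = ((r + r) + 5)*r = (2*r + 5)*r = (5 + 2*r)*r = r*(5 + 2*r))
(16214 + I(1/(K - 4))) + A = (16214 + (5 + 2/(-168 - 4))/(-168 - 4)) + 1/21140 = (16214 + (5 + 2/(-172))/(-172)) + 1/21140 = (16214 - (5 + 2*(-1/172))/172) + 1/21140 = (16214 - (5 - 1/86)/172) + 1/21140 = (16214 - 1/172*429/86) + 1/21140 = (16214 - 429/14792) + 1/21140 = 239837059/14792 + 1/21140 = 1267538860513/78175720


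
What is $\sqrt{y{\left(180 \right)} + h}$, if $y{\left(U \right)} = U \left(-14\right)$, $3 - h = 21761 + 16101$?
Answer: $i \sqrt{40379} \approx 200.95 i$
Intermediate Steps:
$h = -37859$ ($h = 3 - \left(21761 + 16101\right) = 3 - 37862 = -37859$)
$y{\left(U \right)} = - 14 U$
$\sqrt{y{\left(180 \right)} + h} = \sqrt{\left(-14\right) 180 - 37859} = \sqrt{-2520 - 37859} = \sqrt{-40379} = i \sqrt{40379}$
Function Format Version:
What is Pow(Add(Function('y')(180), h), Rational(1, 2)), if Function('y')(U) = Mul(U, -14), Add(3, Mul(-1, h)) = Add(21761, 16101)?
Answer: Mul(I, Pow(40379, Rational(1, 2))) ≈ Mul(200.95, I)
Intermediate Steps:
h = -37859 (h = Add(3, Mul(-1, Add(21761, 16101))) = Add(3, Mul(-1, 37862)) = Add(3, -37862) = -37859)
Function('y')(U) = Mul(-14, U)
Pow(Add(Function('y')(180), h), Rational(1, 2)) = Pow(Add(Mul(-14, 180), -37859), Rational(1, 2)) = Pow(Add(-2520, -37859), Rational(1, 2)) = Pow(-40379, Rational(1, 2)) = Mul(I, Pow(40379, Rational(1, 2)))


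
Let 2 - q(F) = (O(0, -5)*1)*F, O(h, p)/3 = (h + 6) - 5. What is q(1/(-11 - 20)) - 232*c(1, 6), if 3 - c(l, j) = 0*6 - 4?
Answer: -50279/31 ≈ -1621.9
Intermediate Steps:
O(h, p) = 3 + 3*h (O(h, p) = 3*((h + 6) - 5) = 3*((6 + h) - 5) = 3*(1 + h) = 3 + 3*h)
c(l, j) = 7 (c(l, j) = 3 - (0*6 - 4) = 3 - (0 - 4) = 3 - 1*(-4) = 3 + 4 = 7)
q(F) = 2 - 3*F (q(F) = 2 - (3 + 3*0)*1*F = 2 - (3 + 0)*1*F = 2 - 3*1*F = 2 - 3*F)
q(1/(-11 - 20)) - 232*c(1, 6) = (2 - 3/(-11 - 20)) - 232*7 = (2 - 3/(-31)) - 1624 = (2 - 3*(-1/31)) - 1624 = (2 + 3/31) - 1624 = 65/31 - 1624 = -50279/31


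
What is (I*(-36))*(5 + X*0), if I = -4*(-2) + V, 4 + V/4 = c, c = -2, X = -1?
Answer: 2880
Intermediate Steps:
V = -24 (V = -16 + 4*(-2) = -16 - 8 = -24)
I = -16 (I = -4*(-2) - 24 = 8 - 24 = -16)
(I*(-36))*(5 + X*0) = (-16*(-36))*(5 - 1*0) = 576*(5 + 0) = 576*5 = 2880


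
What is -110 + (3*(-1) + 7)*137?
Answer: 438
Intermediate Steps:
-110 + (3*(-1) + 7)*137 = -110 + (-3 + 7)*137 = -110 + 4*137 = -110 + 548 = 438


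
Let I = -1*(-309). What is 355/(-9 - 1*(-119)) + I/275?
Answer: 2393/550 ≈ 4.3509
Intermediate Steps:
I = 309
355/(-9 - 1*(-119)) + I/275 = 355/(-9 - 1*(-119)) + 309/275 = 355/(-9 + 119) + 309*(1/275) = 355/110 + 309/275 = 355*(1/110) + 309/275 = 71/22 + 309/275 = 2393/550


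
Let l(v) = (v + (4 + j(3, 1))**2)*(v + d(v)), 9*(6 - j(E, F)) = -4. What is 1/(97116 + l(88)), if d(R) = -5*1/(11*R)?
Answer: 6534/747872407 ≈ 8.7368e-6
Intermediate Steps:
j(E, F) = 58/9 (j(E, F) = 6 - 1/9*(-4) = 6 + 4/9 = 58/9)
d(R) = -5/(11*R)
l(v) = (8836/81 + v)*(v - 5/(11*v)) (l(v) = (v + (4 + 58/9)**2)*(v - 5/(11*v)) = (v + (94/9)**2)*(v - 5/(11*v)) = (v + 8836/81)*(v - 5/(11*v)) = (8836/81 + v)*(v - 5/(11*v)))
1/(97116 + l(88)) = 1/(97116 + (1/891)*(-44180 + 88*(-405 + 891*88**2 + 97196*88))/88) = 1/(97116 + (1/891)*(1/88)*(-44180 + 88*(-405 + 891*7744 + 8553248))) = 1/(97116 + (1/891)*(1/88)*(-44180 + 88*(-405 + 6899904 + 8553248))) = 1/(97116 + (1/891)*(1/88)*(-44180 + 88*15452747)) = 1/(97116 + (1/891)*(1/88)*(-44180 + 1359841736)) = 1/(97116 + (1/891)*(1/88)*1359797556) = 1/(97116 + 113316463/6534) = 1/(747872407/6534) = 6534/747872407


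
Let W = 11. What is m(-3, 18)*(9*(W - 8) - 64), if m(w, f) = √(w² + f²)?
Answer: -111*√37 ≈ -675.19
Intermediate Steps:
m(w, f) = √(f² + w²)
m(-3, 18)*(9*(W - 8) - 64) = √(18² + (-3)²)*(9*(11 - 8) - 64) = √(324 + 9)*(9*3 - 64) = √333*(27 - 64) = (3*√37)*(-37) = -111*√37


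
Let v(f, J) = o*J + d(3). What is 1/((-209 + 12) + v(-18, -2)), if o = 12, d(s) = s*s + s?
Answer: -1/209 ≈ -0.0047847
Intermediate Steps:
d(s) = s + s² (d(s) = s² + s = s + s²)
v(f, J) = 12 + 12*J (v(f, J) = 12*J + 3*(1 + 3) = 12*J + 3*4 = 12*J + 12 = 12 + 12*J)
1/((-209 + 12) + v(-18, -2)) = 1/((-209 + 12) + (12 + 12*(-2))) = 1/(-197 + (12 - 24)) = 1/(-197 - 12) = 1/(-209) = -1/209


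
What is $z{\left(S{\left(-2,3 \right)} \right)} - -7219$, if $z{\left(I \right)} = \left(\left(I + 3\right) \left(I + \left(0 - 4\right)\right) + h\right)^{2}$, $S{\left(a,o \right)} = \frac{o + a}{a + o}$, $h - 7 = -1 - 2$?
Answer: $7283$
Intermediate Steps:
$h = 4$ ($h = 7 - 3 = 4$)
$S{\left(a,o \right)} = 1$ ($S{\left(a,o \right)} = \frac{a + o}{a + o} = 1$)
$z{\left(I \right)} = \left(4 + \left(-4 + I\right) \left(3 + I\right)\right)^{2}$ ($z{\left(I \right)} = \left(\left(I + 3\right) \left(I + \left(0 - 4\right)\right) + 4\right)^{2} = \left(\left(3 + I\right) \left(I + \left(0 - 4\right)\right) + 4\right)^{2} = \left(\left(3 + I\right) \left(I - 4\right) + 4\right)^{2} = \left(\left(3 + I\right) \left(-4 + I\right) + 4\right)^{2} = \left(\left(-4 + I\right) \left(3 + I\right) + 4\right)^{2} = \left(4 + \left(-4 + I\right) \left(3 + I\right)\right)^{2}$)
$z{\left(S{\left(-2,3 \right)} \right)} - -7219 = \left(-8 + 1^{2} - 1\right)^{2} - -7219 = \left(-8 + 1 - 1\right)^{2} + 7219 = \left(-8\right)^{2} + 7219 = 64 + 7219 = 7283$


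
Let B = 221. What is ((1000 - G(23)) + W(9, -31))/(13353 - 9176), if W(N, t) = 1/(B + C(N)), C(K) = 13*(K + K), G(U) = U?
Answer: 444536/1900535 ≈ 0.23390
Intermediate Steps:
C(K) = 26*K (C(K) = 13*(2*K) = 26*K)
W(N, t) = 1/(221 + 26*N)
((1000 - G(23)) + W(9, -31))/(13353 - 9176) = ((1000 - 1*23) + 1/(13*(17 + 2*9)))/(13353 - 9176) = ((1000 - 23) + 1/(13*(17 + 18)))/4177 = (977 + (1/13)/35)*(1/4177) = (977 + (1/13)*(1/35))*(1/4177) = (977 + 1/455)*(1/4177) = (444536/455)*(1/4177) = 444536/1900535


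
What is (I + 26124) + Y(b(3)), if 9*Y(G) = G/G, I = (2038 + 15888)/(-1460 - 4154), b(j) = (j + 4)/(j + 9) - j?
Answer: 659892752/25263 ≈ 26121.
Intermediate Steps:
b(j) = -j + (4 + j)/(9 + j) (b(j) = (4 + j)/(9 + j) - j = -j + (4 + j)/(9 + j))
I = -8963/2807 (I = 17926/(-5614) = 17926*(-1/5614) = -8963/2807 ≈ -3.1931)
Y(G) = ⅑ (Y(G) = (G/G)/9 = (⅑)*1 = ⅑)
(I + 26124) + Y(b(3)) = (-8963/2807 + 26124) + ⅑ = 73321105/2807 + ⅑ = 659892752/25263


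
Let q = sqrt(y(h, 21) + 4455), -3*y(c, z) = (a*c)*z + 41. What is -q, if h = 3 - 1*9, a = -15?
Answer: -sqrt(34302)/3 ≈ -61.736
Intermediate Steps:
h = -6 (h = 3 - 9 = -6)
y(c, z) = -41/3 + 5*c*z (y(c, z) = -((-15*c)*z + 41)/3 = -(-15*c*z + 41)/3 = -(41 - 15*c*z)/3 = -41/3 + 5*c*z)
q = sqrt(34302)/3 (q = sqrt((-41/3 + 5*(-6)*21) + 4455) = sqrt((-41/3 - 630) + 4455) = sqrt(-1931/3 + 4455) = sqrt(11434/3) = sqrt(34302)/3 ≈ 61.736)
-q = -sqrt(34302)/3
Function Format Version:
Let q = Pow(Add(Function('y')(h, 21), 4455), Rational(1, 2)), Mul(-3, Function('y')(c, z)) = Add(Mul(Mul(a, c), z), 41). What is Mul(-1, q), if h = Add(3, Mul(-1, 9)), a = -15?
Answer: Mul(Rational(-1, 3), Pow(34302, Rational(1, 2))) ≈ -61.736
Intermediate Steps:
h = -6 (h = Add(3, -9) = -6)
Function('y')(c, z) = Add(Rational(-41, 3), Mul(5, c, z)) (Function('y')(c, z) = Mul(Rational(-1, 3), Add(Mul(Mul(-15, c), z), 41)) = Mul(Rational(-1, 3), Add(Mul(-15, c, z), 41)) = Mul(Rational(-1, 3), Add(41, Mul(-15, c, z))) = Add(Rational(-41, 3), Mul(5, c, z)))
q = Mul(Rational(1, 3), Pow(34302, Rational(1, 2))) (q = Pow(Add(Add(Rational(-41, 3), Mul(5, -6, 21)), 4455), Rational(1, 2)) = Pow(Add(Add(Rational(-41, 3), -630), 4455), Rational(1, 2)) = Pow(Add(Rational(-1931, 3), 4455), Rational(1, 2)) = Pow(Rational(11434, 3), Rational(1, 2)) = Mul(Rational(1, 3), Pow(34302, Rational(1, 2))) ≈ 61.736)
Mul(-1, q) = Mul(-1, Mul(Rational(1, 3), Pow(34302, Rational(1, 2)))) = Mul(Rational(-1, 3), Pow(34302, Rational(1, 2)))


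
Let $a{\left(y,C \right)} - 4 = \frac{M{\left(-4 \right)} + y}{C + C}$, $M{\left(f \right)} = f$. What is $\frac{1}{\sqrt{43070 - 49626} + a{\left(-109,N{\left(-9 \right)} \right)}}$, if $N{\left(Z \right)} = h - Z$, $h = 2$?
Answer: $- \frac{550}{3173729} - \frac{968 i \sqrt{1639}}{3173729} \approx -0.0001733 - 0.012348 i$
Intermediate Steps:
$N{\left(Z \right)} = 2 - Z$
$a{\left(y,C \right)} = 4 + \frac{-4 + y}{2 C}$ ($a{\left(y,C \right)} = 4 + \frac{-4 + y}{C + C} = 4 + \frac{-4 + y}{2 C}$)
$\frac{1}{\sqrt{43070 - 49626} + a{\left(-109,N{\left(-9 \right)} \right)}} = \frac{1}{\sqrt{43070 - 49626} + \frac{-4 - 109 + 8 \left(2 - -9\right)}{2 \left(2 - -9\right)}} = \frac{1}{\sqrt{-6556} + \frac{-4 - 109 + 8 \left(2 + 9\right)}{2 \left(2 + 9\right)}} = \frac{1}{2 i \sqrt{1639} + \frac{-4 - 109 + 8 \cdot 11}{2 \cdot 11}} = \frac{1}{2 i \sqrt{1639} + \frac{1}{2} \cdot \frac{1}{11} \left(-4 - 109 + 88\right)} = \frac{1}{2 i \sqrt{1639} + \frac{1}{2} \cdot \frac{1}{11} \left(-25\right)} = \frac{1}{2 i \sqrt{1639} - \frac{25}{22}} = \frac{1}{- \frac{25}{22} + 2 i \sqrt{1639}}$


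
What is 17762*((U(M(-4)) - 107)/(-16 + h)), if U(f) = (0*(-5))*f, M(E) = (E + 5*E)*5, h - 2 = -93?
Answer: 17762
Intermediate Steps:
h = -91 (h = 2 - 93 = -91)
M(E) = 30*E (M(E) = (6*E)*5 = 30*E)
U(f) = 0 (U(f) = 0*f = 0)
17762*((U(M(-4)) - 107)/(-16 + h)) = 17762*((0 - 107)/(-16 - 91)) = 17762*(-107/(-107)) = 17762*(-107*(-1/107)) = 17762*1 = 17762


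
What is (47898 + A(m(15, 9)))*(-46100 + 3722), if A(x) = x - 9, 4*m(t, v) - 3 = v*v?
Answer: -2030329980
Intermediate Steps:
m(t, v) = 3/4 + v**2/4 (m(t, v) = 3/4 + (v*v)/4 = 3/4 + v**2/4)
A(x) = -9 + x
(47898 + A(m(15, 9)))*(-46100 + 3722) = (47898 + (-9 + (3/4 + (1/4)*9**2)))*(-46100 + 3722) = (47898 + (-9 + (3/4 + (1/4)*81)))*(-42378) = (47898 + (-9 + (3/4 + 81/4)))*(-42378) = (47898 + (-9 + 21))*(-42378) = (47898 + 12)*(-42378) = 47910*(-42378) = -2030329980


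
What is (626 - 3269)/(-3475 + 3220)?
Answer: 881/85 ≈ 10.365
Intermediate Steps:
(626 - 3269)/(-3475 + 3220) = -2643/(-255) = -2643*(-1/255) = 881/85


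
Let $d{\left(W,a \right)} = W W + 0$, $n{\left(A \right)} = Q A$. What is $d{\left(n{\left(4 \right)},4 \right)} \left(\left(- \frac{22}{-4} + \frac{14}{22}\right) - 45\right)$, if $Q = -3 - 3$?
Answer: $- \frac{246240}{11} \approx -22385.0$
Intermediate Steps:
$Q = -6$ ($Q = -3 - 3 = -6$)
$n{\left(A \right)} = - 6 A$
$d{\left(W,a \right)} = W^{2}$ ($d{\left(W,a \right)} = W^{2} + 0 = W^{2}$)
$d{\left(n{\left(4 \right)},4 \right)} \left(\left(- \frac{22}{-4} + \frac{14}{22}\right) - 45\right) = \left(\left(-6\right) 4\right)^{2} \left(\left(- \frac{22}{-4} + \frac{14}{22}\right) - 45\right) = \left(-24\right)^{2} \left(\left(\left(-22\right) \left(- \frac{1}{4}\right) + 14 \cdot \frac{1}{22}\right) - 45\right) = 576 \left(\left(\frac{11}{2} + \frac{7}{11}\right) - 45\right) = 576 \left(\frac{135}{22} - 45\right) = 576 \left(- \frac{855}{22}\right) = - \frac{246240}{11}$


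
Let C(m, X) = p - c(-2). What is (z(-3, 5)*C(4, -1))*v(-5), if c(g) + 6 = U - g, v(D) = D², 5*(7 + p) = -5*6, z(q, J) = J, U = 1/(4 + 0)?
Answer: -4625/4 ≈ -1156.3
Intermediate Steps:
U = ¼ (U = 1/4 = ¼ ≈ 0.25000)
p = -13 (p = -7 + (-5*6)/5 = -7 + (⅕)*(-30) = -7 - 6 = -13)
c(g) = -23/4 - g (c(g) = -6 + (¼ - g) = -23/4 - g)
C(m, X) = -37/4 (C(m, X) = -13 - (-23/4 - 1*(-2)) = -13 - (-23/4 + 2) = -13 - 1*(-15/4) = -13 + 15/4 = -37/4)
(z(-3, 5)*C(4, -1))*v(-5) = (5*(-37/4))*(-5)² = -185/4*25 = -4625/4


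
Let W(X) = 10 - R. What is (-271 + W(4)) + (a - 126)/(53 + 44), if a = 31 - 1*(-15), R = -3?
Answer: -25106/97 ≈ -258.82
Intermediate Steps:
W(X) = 13 (W(X) = 10 - 1*(-3) = 10 + 3 = 13)
a = 46 (a = 31 + 15 = 46)
(-271 + W(4)) + (a - 126)/(53 + 44) = (-271 + 13) + (46 - 126)/(53 + 44) = -258 - 80/97 = -25106/97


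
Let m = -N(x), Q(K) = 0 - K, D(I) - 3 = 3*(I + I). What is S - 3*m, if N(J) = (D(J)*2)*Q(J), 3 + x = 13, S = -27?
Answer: -3807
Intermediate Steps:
D(I) = 3 + 6*I (D(I) = 3 + 3*(I + I) = 3 + 3*(2*I) = 3 + 6*I)
x = 10 (x = -3 + 13 = 10)
Q(K) = -K
N(J) = -J*(6 + 12*J) (N(J) = ((3 + 6*J)*2)*(-J) = (6 + 12*J)*(-J) = -J*(6 + 12*J))
m = 1260 (m = -(-6)*10*(1 + 2*10) = -(-6)*10*(1 + 20) = -(-6)*10*21 = -1*(-1260) = 1260)
S - 3*m = -27 - 3*1260 = -27 - 3780 = -3807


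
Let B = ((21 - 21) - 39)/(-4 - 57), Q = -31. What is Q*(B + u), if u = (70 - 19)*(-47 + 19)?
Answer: 2699139/61 ≈ 44248.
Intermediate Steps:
B = 39/61 (B = (0 - 39)/(-61) = -39*(-1/61) = 39/61 ≈ 0.63934)
u = -1428 (u = 51*(-28) = -1428)
Q*(B + u) = -31*(39/61 - 1428) = -31*(-87069/61) = 2699139/61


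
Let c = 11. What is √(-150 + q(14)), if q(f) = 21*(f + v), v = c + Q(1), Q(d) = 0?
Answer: 5*√15 ≈ 19.365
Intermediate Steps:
v = 11 (v = 11 + 0 = 11)
q(f) = 231 + 21*f (q(f) = 21*(f + 11) = 21*(11 + f) = 231 + 21*f)
√(-150 + q(14)) = √(-150 + (231 + 21*14)) = √(-150 + (231 + 294)) = √(-150 + 525) = √375 = 5*√15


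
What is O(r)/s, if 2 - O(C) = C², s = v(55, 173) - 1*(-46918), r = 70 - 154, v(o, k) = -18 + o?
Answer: -7054/46955 ≈ -0.15023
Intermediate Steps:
r = -84
s = 46955 (s = (-18 + 55) - 1*(-46918) = 37 + 46918 = 46955)
O(C) = 2 - C²
O(r)/s = (2 - 1*(-84)²)/46955 = (2 - 1*7056)*(1/46955) = (2 - 7056)*(1/46955) = -7054*1/46955 = -7054/46955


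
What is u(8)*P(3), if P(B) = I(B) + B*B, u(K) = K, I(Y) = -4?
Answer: 40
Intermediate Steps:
P(B) = -4 + B**2 (P(B) = -4 + B*B = -4 + B**2)
u(8)*P(3) = 8*(-4 + 3**2) = 8*(-4 + 9) = 8*5 = 40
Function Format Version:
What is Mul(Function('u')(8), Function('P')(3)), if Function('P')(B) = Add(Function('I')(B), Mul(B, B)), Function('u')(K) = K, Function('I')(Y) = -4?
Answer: 40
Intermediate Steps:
Function('P')(B) = Add(-4, Pow(B, 2)) (Function('P')(B) = Add(-4, Mul(B, B)) = Add(-4, Pow(B, 2)))
Mul(Function('u')(8), Function('P')(3)) = Mul(8, Add(-4, Pow(3, 2))) = Mul(8, Add(-4, 9)) = Mul(8, 5) = 40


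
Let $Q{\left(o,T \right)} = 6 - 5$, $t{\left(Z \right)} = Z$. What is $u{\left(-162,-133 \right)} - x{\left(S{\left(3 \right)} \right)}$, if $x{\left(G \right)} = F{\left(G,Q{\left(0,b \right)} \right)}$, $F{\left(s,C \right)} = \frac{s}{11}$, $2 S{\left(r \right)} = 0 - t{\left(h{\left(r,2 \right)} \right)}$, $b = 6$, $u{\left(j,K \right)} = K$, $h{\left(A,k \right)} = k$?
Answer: $- \frac{1462}{11} \approx -132.91$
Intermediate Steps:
$Q{\left(o,T \right)} = 1$
$S{\left(r \right)} = -1$ ($S{\left(r \right)} = \frac{0 - 2}{2} = \frac{1}{2} \left(-2\right) = -1$)
$F{\left(s,C \right)} = \frac{s}{11}$ ($F{\left(s,C \right)} = s \frac{1}{11} = \frac{s}{11}$)
$x{\left(G \right)} = \frac{G}{11}$
$u{\left(-162,-133 \right)} - x{\left(S{\left(3 \right)} \right)} = -133 - \frac{1}{11} \left(-1\right) = -133 - - \frac{1}{11} = -133 + \frac{1}{11} = - \frac{1462}{11}$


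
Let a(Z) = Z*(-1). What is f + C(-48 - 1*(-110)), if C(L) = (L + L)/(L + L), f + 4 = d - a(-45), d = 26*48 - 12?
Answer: 1188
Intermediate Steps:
a(Z) = -Z
d = 1236 (d = 1248 - 12 = 1236)
f = 1187 (f = -4 + (1236 - (-1)*(-45)) = -4 + (1236 - 1*45) = -4 + (1236 - 45) = -4 + 1191 = 1187)
C(L) = 1 (C(L) = (2*L)/((2*L)) = (2*L)*(1/(2*L)) = 1)
f + C(-48 - 1*(-110)) = 1187 + 1 = 1188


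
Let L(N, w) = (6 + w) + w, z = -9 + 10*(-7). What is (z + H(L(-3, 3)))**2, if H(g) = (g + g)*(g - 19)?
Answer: 61009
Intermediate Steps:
z = -79 (z = -9 - 70 = -79)
L(N, w) = 6 + 2*w
H(g) = 2*g*(-19 + g) (H(g) = (2*g)*(-19 + g) = 2*g*(-19 + g))
(z + H(L(-3, 3)))**2 = (-79 + 2*(6 + 2*3)*(-19 + (6 + 2*3)))**2 = (-79 + 2*(6 + 6)*(-19 + (6 + 6)))**2 = (-79 + 2*12*(-19 + 12))**2 = (-79 + 2*12*(-7))**2 = (-79 - 168)**2 = (-247)**2 = 61009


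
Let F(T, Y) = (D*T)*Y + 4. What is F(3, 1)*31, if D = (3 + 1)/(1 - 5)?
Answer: 31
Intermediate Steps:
D = -1 (D = 4/(-4) = 4*(-¼) = -1)
F(T, Y) = 4 - T*Y (F(T, Y) = (-T)*Y + 4 = -T*Y + 4 = 4 - T*Y)
F(3, 1)*31 = (4 - 1*3*1)*31 = (4 - 3)*31 = 1*31 = 31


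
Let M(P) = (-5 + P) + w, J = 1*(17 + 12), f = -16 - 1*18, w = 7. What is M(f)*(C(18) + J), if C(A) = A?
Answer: -1504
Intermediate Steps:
f = -34 (f = -16 - 18 = -34)
J = 29 (J = 1*29 = 29)
M(P) = 2 + P (M(P) = (-5 + P) + 7 = 2 + P)
M(f)*(C(18) + J) = (2 - 34)*(18 + 29) = -32*47 = -1504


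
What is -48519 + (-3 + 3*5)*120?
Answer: -47079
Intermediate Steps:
-48519 + (-3 + 3*5)*120 = -48519 + (-3 + 15)*120 = -48519 + 12*120 = -48519 + 1440 = -47079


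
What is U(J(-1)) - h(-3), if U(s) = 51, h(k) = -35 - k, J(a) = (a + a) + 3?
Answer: 83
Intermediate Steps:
J(a) = 3 + 2*a (J(a) = 2*a + 3 = 3 + 2*a)
U(J(-1)) - h(-3) = 51 - (-35 - 1*(-3)) = 51 - (-35 + 3) = 51 - 1*(-32) = 51 + 32 = 83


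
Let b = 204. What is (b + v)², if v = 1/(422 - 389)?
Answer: 45333289/1089 ≈ 41628.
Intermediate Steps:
v = 1/33 ≈ 0.030303
(b + v)² = (204 + 1/33)² = (6733/33)² = 45333289/1089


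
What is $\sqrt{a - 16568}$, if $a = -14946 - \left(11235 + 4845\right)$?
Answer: $i \sqrt{47594} \approx 218.16 i$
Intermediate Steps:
$a = -31026$ ($a = -14946 - 16080 = -31026$)
$\sqrt{a - 16568} = \sqrt{-31026 - 16568} = \sqrt{-47594} = i \sqrt{47594}$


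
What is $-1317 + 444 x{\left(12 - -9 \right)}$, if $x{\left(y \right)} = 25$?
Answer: $9783$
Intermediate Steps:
$-1317 + 444 x{\left(12 - -9 \right)} = -1317 + 444 \cdot 25 = -1317 + 11100 = 9783$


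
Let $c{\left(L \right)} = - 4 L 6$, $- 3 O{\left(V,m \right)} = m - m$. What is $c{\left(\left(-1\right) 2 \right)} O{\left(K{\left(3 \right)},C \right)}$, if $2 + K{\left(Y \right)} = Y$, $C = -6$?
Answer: $0$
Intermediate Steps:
$K{\left(Y \right)} = -2 + Y$
$O{\left(V,m \right)} = 0$ ($O{\left(V,m \right)} = - \frac{m - m}{3} = \left(- \frac{1}{3}\right) 0 = 0$)
$c{\left(L \right)} = - 24 L$
$c{\left(\left(-1\right) 2 \right)} O{\left(K{\left(3 \right)},C \right)} = - 24 \left(\left(-1\right) 2\right) 0 = \left(-24\right) \left(-2\right) 0 = 48 \cdot 0 = 0$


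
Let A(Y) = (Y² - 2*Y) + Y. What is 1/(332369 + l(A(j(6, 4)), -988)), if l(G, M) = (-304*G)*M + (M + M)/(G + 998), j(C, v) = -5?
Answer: 257/2401132259 ≈ 1.0703e-7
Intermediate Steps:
A(Y) = Y² - Y
l(G, M) = -304*G*M + 2*M/(998 + G) (l(G, M) = -304*G*M + (2*M)/(998 + G) = -304*G*M + 2*M/(998 + G))
1/(332369 + l(A(j(6, 4)), -988)) = 1/(332369 + 2*(-988)*(1 - (-758480)*(-1 - 5) - 152*25*(-1 - 5)²)/(998 - 5*(-1 - 5))) = 1/(332369 + 2*(-988)*(1 - (-758480)*(-6) - 152*(-5*(-6))²)/(998 - 5*(-6))) = 1/(332369 + 2*(-988)*(1 - 151696*30 - 152*30²)/(998 + 30)) = 1/(332369 + 2*(-988)*(1 - 4550880 - 152*900)/1028) = 1/(332369 + 2*(-988)*(1/1028)*(1 - 4550880 - 136800)) = 1/(332369 + 2*(-988)*(1/1028)*(-4687679)) = 1/(332369 + 2315713426/257) = 1/(2401132259/257) = 257/2401132259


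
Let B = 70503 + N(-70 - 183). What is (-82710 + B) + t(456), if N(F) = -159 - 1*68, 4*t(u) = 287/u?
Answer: -22679329/1824 ≈ -12434.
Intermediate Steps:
t(u) = 287/(4*u) (t(u) = (287/u)/4 = 287/(4*u))
N(F) = -227 (N(F) = -159 - 68 = -227)
B = 70276 (B = 70503 - 227 = 70276)
(-82710 + B) + t(456) = (-82710 + 70276) + (287/4)/456 = -12434 + (287/4)*(1/456) = -12434 + 287/1824 = -22679329/1824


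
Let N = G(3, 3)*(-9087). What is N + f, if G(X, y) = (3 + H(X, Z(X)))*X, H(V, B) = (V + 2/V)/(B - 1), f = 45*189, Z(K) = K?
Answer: -246513/2 ≈ -1.2326e+5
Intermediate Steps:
f = 8505
H(V, B) = (V + 2/V)/(-1 + B)
G(X, y) = X*(3 + (2 + X**2)/(X*(-1 + X))) (G(X, y) = (3 + (2 + X**2)/(X*(-1 + X)))*X = X*(3 + (2 + X**2)/(X*(-1 + X))))
N = -263523/2 (N = ((2 - 3*3 + 4*3**2)/(-1 + 3))*(-9087) = ((2 - 9 + 4*9)/2)*(-9087) = ((2 - 9 + 36)/2)*(-9087) = ((1/2)*29)*(-9087) = (29/2)*(-9087) = -263523/2 ≈ -1.3176e+5)
N + f = -263523/2 + 8505 = -246513/2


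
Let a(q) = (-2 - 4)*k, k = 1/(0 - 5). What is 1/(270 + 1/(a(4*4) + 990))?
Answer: 4956/1338125 ≈ 0.0037037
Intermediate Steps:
k = -⅕ (k = 1/(-5) = -⅕ ≈ -0.20000)
a(q) = 6/5 (a(q) = (-2 - 4)*(-⅕) = -6*(-⅕) = 6/5)
1/(270 + 1/(a(4*4) + 990)) = 1/(270 + 1/(6/5 + 990)) = 1/(270 + 1/(4956/5)) = 1/(270 + 5/4956) = 1/(1338125/4956) = 4956/1338125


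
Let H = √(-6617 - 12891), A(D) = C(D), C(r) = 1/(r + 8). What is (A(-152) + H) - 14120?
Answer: -2033281/144 + 2*I*√4877 ≈ -14120.0 + 139.67*I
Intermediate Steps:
C(r) = 1/(8 + r)
A(D) = 1/(8 + D)
H = 2*I*√4877 (H = √(-19508) = 2*I*√4877 ≈ 139.67*I)
(A(-152) + H) - 14120 = (1/(8 - 152) + 2*I*√4877) - 14120 = (1/(-144) + 2*I*√4877) - 14120 = (-1/144 + 2*I*√4877) - 14120 = -2033281/144 + 2*I*√4877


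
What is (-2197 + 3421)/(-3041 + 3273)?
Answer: 153/29 ≈ 5.2759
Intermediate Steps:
(-2197 + 3421)/(-3041 + 3273) = 1224/232 = 1224*(1/232) = 153/29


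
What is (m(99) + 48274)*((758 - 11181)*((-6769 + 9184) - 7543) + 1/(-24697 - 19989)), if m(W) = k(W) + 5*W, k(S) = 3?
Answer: 58244216152022238/22343 ≈ 2.6068e+12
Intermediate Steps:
m(W) = 3 + 5*W
(m(99) + 48274)*((758 - 11181)*((-6769 + 9184) - 7543) + 1/(-24697 - 19989)) = ((3 + 5*99) + 48274)*((758 - 11181)*((-6769 + 9184) - 7543) + 1/(-24697 - 19989)) = ((3 + 495) + 48274)*(-10423*(2415 - 7543) + 1/(-44686)) = (498 + 48274)*(-10423*(-5128) - 1/44686) = 48772*(53449144 - 1/44686) = 48772*(2388428448783/44686) = 58244216152022238/22343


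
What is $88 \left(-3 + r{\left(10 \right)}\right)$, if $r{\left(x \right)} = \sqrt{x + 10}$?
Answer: $-264 + 176 \sqrt{5} \approx 129.55$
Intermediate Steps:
$r{\left(x \right)} = \sqrt{10 + x}$
$88 \left(-3 + r{\left(10 \right)}\right) = 88 \left(-3 + \sqrt{10 + 10}\right) = 88 \left(-3 + \sqrt{20}\right) = 88 \left(-3 + 2 \sqrt{5}\right) = -264 + 176 \sqrt{5}$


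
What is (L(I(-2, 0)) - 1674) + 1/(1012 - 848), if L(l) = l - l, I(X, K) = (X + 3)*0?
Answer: -274535/164 ≈ -1674.0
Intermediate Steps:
I(X, K) = 0 (I(X, K) = (3 + X)*0 = 0)
L(l) = 0
(L(I(-2, 0)) - 1674) + 1/(1012 - 848) = (0 - 1674) + 1/(1012 - 848) = -1674 + 1/164 = -274535/164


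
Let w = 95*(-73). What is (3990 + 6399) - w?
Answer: 17324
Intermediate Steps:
w = -6935
(3990 + 6399) - w = (3990 + 6399) - 1*(-6935) = 10389 + 6935 = 17324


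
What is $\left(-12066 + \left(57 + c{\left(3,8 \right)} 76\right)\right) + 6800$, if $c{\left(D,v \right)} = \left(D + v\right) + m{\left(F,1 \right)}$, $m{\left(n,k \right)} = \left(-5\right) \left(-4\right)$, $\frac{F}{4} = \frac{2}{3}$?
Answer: $-2853$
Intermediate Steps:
$F = \frac{8}{3}$ ($F = 4 \cdot \frac{2}{3} = \frac{8}{3} \approx 2.6667$)
$m{\left(n,k \right)} = 20$
$c{\left(D,v \right)} = 20 + D + v$ ($c{\left(D,v \right)} = \left(D + v\right) + 20 = 20 + D + v$)
$\left(-12066 + \left(57 + c{\left(3,8 \right)} 76\right)\right) + 6800 = \left(-12066 + \left(57 + \left(20 + 3 + 8\right) 76\right)\right) + 6800 = \left(-12066 + \left(57 + 31 \cdot 76\right)\right) + 6800 = \left(-12066 + \left(57 + 2356\right)\right) + 6800 = \left(-12066 + 2413\right) + 6800 = -9653 + 6800 = -2853$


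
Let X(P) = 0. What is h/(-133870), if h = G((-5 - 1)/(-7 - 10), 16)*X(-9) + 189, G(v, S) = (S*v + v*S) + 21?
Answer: -189/133870 ≈ -0.0014118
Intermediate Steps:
G(v, S) = 21 + 2*S*v (G(v, S) = (S*v + S*v) + 21 = 2*S*v + 21 = 21 + 2*S*v)
h = 189 (h = (21 + 2*16*((-5 - 1)/(-7 - 10)))*0 + 189 = (21 + 2*16*(-6/(-17)))*0 + 189 = (21 + 2*16*(-6*(-1/17)))*0 + 189 = (21 + 2*16*(6/17))*0 + 189 = (21 + 192/17)*0 + 189 = (549/17)*0 + 189 = 0 + 189 = 189)
h/(-133870) = 189/(-133870) = 189*(-1/133870) = -189/133870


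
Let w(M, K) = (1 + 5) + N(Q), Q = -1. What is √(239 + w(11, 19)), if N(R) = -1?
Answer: 2*√61 ≈ 15.620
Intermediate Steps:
w(M, K) = 5 (w(M, K) = (1 + 5) - 1 = 6 - 1 = 5)
√(239 + w(11, 19)) = √(239 + 5) = √244 = 2*√61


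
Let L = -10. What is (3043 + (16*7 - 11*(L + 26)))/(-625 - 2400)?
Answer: -2979/3025 ≈ -0.98479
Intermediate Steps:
(3043 + (16*7 - 11*(L + 26)))/(-625 - 2400) = (3043 + (16*7 - 11*(-10 + 26)))/(-625 - 2400) = (3043 + (112 - 11*16))/(-3025) = (3043 + (112 - 1*176))*(-1/3025) = (3043 + (112 - 176))*(-1/3025) = (3043 - 64)*(-1/3025) = 2979*(-1/3025) = -2979/3025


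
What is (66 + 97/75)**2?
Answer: 25472209/5625 ≈ 4528.4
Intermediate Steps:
(66 + 97/75)**2 = (5047/75)**2 = 25472209/5625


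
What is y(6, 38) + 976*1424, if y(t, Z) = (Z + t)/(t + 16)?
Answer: 1389826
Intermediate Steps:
y(t, Z) = (Z + t)/(16 + t)
y(6, 38) + 976*1424 = (38 + 6)/(16 + 6) + 976*1424 = 44/22 + 1389824 = (1/22)*44 + 1389824 = 2 + 1389824 = 1389826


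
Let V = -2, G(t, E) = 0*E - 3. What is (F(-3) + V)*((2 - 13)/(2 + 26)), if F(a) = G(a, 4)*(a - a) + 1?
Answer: 11/28 ≈ 0.39286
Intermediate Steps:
G(t, E) = -3 (G(t, E) = 0 - 3 = -3)
F(a) = 1 (F(a) = -3*(a - a) + 1 = -3*0 + 1 = 0 + 1 = 1)
(F(-3) + V)*((2 - 13)/(2 + 26)) = (1 - 2)*((2 - 13)/(2 + 26)) = -(-11)/28 = -1*(-11/28) = 11/28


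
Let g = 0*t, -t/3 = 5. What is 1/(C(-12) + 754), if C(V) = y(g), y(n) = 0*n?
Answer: 1/754 ≈ 0.0013263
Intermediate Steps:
t = -15 (t = -3*5 = -15)
g = 0 (g = 0*(-15) = 0)
y(n) = 0
C(V) = 0
1/(C(-12) + 754) = 1/(0 + 754) = 1/754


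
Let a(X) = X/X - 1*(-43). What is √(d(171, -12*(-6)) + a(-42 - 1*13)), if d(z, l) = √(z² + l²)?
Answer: √(44 + 45*√17) ≈ 15.151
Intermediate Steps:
a(X) = 44 (a(X) = 1 + 43 = 44)
d(z, l) = √(l² + z²)
√(d(171, -12*(-6)) + a(-42 - 1*13)) = √(√((-12*(-6))² + 171²) + 44) = √(√(72² + 29241) + 44) = √(√(5184 + 29241) + 44) = √(√34425 + 44) = √(45*√17 + 44) = √(44 + 45*√17)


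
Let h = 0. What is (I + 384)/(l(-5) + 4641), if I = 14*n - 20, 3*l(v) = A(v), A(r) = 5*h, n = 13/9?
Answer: 38/459 ≈ 0.082789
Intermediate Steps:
n = 13/9 (n = 13*(⅑) = 13/9 ≈ 1.4444)
A(r) = 0 (A(r) = 5*0 = 0)
l(v) = 0 (l(v) = (⅓)*0 = 0)
I = 2/9 (I = 14*(13/9) - 20 = 182/9 - 20 = 2/9 ≈ 0.22222)
(I + 384)/(l(-5) + 4641) = (2/9 + 384)/(0 + 4641) = (3458/9)/4641 = (3458/9)*(1/4641) = 38/459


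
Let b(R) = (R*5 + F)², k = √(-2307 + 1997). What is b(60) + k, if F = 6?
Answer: 93636 + I*√310 ≈ 93636.0 + 17.607*I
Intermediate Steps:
k = I*√310 (k = √(-310) = I*√310 ≈ 17.607*I)
b(R) = (6 + 5*R)² (b(R) = (R*5 + 6)² = (5*R + 6)² = (6 + 5*R)²)
b(60) + k = (6 + 5*60)² + I*√310 = (6 + 300)² + I*√310 = 306² + I*√310 = 93636 + I*√310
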